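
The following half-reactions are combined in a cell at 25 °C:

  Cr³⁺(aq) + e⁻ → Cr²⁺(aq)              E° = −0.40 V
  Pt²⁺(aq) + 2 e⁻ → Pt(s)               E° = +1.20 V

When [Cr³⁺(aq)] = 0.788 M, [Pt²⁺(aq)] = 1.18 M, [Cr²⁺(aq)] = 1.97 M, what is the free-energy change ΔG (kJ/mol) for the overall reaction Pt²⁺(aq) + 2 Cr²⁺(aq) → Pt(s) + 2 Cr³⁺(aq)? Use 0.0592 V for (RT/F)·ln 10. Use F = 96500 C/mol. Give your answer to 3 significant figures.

With Pt²⁺/Pt reduced at the cathode, E°cell = +1.20 − (−0.40) = +1.60 V and n = 2.
Here Q = [Cr³⁺(aq)]^2 / ([Pt²⁺(aq)]·[Cr²⁺(aq)]^2) = 0.136 (log Q = −0.868), giving E = +1.60 − (0.0592/2)·(−0.868) = +1.6257 V.
ΔG = −nFE = −(2)(96500)(+1.6257) J/mol = −314 kJ/mol.

−314 kJ/mol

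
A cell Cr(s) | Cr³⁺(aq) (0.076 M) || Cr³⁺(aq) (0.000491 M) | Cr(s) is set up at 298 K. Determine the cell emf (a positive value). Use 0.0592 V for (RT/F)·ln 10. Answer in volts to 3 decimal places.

For a concentration cell E°cell = 0, since both electrodes use the same couple.
The compartment with the higher Cr³⁺(aq) concentration (0.076 M) acts as the cathode; ions are reduced there and produced at the dilute (0.000491 M) anode.
With n = 3, Ecell = −(0.0592/3)·log([dilute]/[conc]) = −(0.0592/3)·log(0.000491/0.076) = +0.043 V.

0.043 V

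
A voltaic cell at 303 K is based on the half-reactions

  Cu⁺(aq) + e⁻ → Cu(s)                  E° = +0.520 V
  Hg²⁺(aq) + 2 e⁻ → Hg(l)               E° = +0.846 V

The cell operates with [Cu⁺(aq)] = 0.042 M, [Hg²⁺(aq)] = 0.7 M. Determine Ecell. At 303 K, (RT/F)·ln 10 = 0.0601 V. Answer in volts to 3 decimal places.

+0.404 V

The Hg²⁺/Hg couple has the more positive E°, so it is the cathode; Cu⁺/Cu is the anode.
E°cell = +0.846 − (+0.520) = +0.326 V, with n = 2 electrons transferred.
The balanced reaction is Hg²⁺(aq) + 2 Cu(s) → Hg(l) + 2 Cu⁺(aq), so Q = [Cu⁺(aq)]^2 / [Hg²⁺(aq)] = 0.00252 and log Q = −2.599.
Applying E = E° − (RT ln10/nF)·log Q gives +0.326 − (0.0601/2)(−2.599) = +0.404 V.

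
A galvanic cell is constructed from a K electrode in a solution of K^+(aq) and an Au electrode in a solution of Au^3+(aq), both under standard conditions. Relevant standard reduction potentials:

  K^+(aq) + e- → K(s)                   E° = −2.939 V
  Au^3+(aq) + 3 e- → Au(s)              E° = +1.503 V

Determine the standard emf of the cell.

Of the two couples in this cell, the one with the more positive reduction potential is reduced at the cathode: here that is Au³⁺/Au (+1.503 V); K⁺/K (−2.939 V) is the anode.
E°cell = E°(cathode) − E°(anode) = +1.503 − (−2.939) = +4.442 V.

+4.442 V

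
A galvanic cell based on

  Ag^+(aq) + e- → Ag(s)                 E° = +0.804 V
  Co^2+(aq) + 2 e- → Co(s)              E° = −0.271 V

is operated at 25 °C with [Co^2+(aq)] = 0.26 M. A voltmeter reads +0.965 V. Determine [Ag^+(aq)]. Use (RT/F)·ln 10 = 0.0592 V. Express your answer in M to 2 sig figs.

0.0071 M

Ag⁺/Ag is the cathode (higher E°); E°cell = +0.804 − (−0.271) = +1.075 V with n = 2.
Rearranging E = E° − (0.0592/n)·log Q gives log Q = 2(+1.075 − (+0.965))/0.0592 = 3.716.
Balancing electrons gives 2 Ag^+(aq) + Co(s) → 2 Ag(s) + Co^2+(aq); thus Q = [Co^2+(aq)] / [Ag^+(aq)]^2.
Substituting the known concentrations and solving, log [Ag^+(aq)] = −2.151 and [Ag^+(aq)] = 0.0071 M.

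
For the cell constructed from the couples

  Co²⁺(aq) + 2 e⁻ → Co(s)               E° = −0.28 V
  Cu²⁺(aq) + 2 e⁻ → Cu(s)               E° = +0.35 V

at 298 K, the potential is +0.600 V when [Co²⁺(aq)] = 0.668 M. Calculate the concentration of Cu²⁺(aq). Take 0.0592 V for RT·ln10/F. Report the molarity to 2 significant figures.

0.065 M

With Cu²⁺/Cu at the cathode and Co²⁺/Co at the anode, E°cell = +0.35 − (−0.28) = +0.63 V (n = 2).
Rearranging E = E° − (0.0592/n)·log Q gives log Q = 2(+0.63 − (+0.600))/0.0592 = 1.014.
Balancing electrons gives Cu²⁺(aq) + Co(s) → Cu(s) + Co²⁺(aq); thus Q = [Co²⁺(aq)] / [Cu²⁺(aq)].
Solving for the unknown gives log [Cu²⁺(aq)] = −1.189, so [Cu²⁺(aq)] ≈ 0.065 M.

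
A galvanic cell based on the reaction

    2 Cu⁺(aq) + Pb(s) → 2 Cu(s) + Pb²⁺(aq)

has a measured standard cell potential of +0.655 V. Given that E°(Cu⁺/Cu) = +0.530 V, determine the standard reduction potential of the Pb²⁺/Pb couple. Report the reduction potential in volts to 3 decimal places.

In the reaction as written the Cu⁺/Cu couple is reduced (cathode) and Pb²⁺/Pb is oxidized (anode), so E°cell = E°(Cu⁺/Cu) − E°(Pb²⁺/Pb).
E°(Pb²⁺/Pb) = E°(cathode) − E°cell = +0.530 − (+0.655) = −0.125 V.

−0.125 V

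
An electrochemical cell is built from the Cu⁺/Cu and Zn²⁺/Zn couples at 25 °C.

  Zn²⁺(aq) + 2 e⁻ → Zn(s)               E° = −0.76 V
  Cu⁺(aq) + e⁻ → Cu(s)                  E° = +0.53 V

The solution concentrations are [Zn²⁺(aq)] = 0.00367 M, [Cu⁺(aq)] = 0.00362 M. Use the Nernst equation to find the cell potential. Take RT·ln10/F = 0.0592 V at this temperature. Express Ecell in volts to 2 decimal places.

+1.22 V

Since E°(Cu⁺/Cu) > E°(Zn²⁺/Zn), Cu⁺/Cu serves as the cathode.
The standard potential is +0.53 − (−0.76) = +1.29 V and the balanced reaction transfers n = 2 electrons.
The balanced reaction is 2 Cu⁺(aq) + Zn(s) → 2 Cu(s) + Zn²⁺(aq), so Q = [Zn²⁺(aq)] / [Cu⁺(aq)]^2 = 280 and log Q = 2.447.
By the Nernst equation, E = +1.29 − (0.0592/2)·(2.447) = +1.22 V.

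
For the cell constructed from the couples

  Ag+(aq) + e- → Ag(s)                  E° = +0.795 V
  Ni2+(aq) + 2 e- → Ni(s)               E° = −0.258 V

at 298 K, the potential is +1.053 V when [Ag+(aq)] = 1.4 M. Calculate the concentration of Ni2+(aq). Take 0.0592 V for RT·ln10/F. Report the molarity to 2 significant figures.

2.0 M

Ag⁺/Ag is the cathode (higher E°); E°cell = +0.795 − (−0.258) = +1.053 V with n = 2.
From the Nernst equation, log Q = n(E° − E)/0.0592 = 2·(+1.053 − (+1.053))/0.0592 = 0.000.
Balancing electrons gives 2 Ag+(aq) + Ni(s) → 2 Ag(s) + Ni2+(aq); thus Q = [Ni2+(aq)] / [Ag+(aq)]^2.
Solving for the unknown gives log [Ni2+(aq)] = 0.292, so [Ni2+(aq)] ≈ 2.0 M.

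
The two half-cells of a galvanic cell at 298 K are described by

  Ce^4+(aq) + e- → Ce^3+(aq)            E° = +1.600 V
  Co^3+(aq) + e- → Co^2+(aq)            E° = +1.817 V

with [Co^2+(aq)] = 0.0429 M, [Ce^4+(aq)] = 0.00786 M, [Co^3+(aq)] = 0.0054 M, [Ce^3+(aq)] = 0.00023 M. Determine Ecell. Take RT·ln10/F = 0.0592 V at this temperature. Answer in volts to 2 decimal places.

+0.07 V

Co³⁺/Co²⁺ is reduced (cathode, E° = +1.817 V) and Ce⁴⁺/Ce³⁺ is oxidized (anode).
E°cell = E°cat − E°an = +1.817 − (+1.600) = +0.217 V; n = 1.
The balanced reaction is Co^3+(aq) + Ce^3+(aq) → Co^2+(aq) + Ce^4+(aq), so Q = ([Co^2+(aq)]·[Ce^4+(aq)]) / ([Co^3+(aq)]·[Ce^3+(aq)]) = 271 and log Q = 2.434.
By the Nernst equation, E = +0.217 − (0.0592/1)·(2.434) = +0.07 V.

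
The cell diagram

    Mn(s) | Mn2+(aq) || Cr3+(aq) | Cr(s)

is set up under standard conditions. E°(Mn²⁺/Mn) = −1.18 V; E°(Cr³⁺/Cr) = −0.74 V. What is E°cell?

+0.44 V

By convention the left-hand electrode in cell notation is the anode (oxidation) and the right-hand electrode is the cathode (reduction).
E°cell = E°(right) − E°(left) = −0.74 − (−1.18) = +0.44 V.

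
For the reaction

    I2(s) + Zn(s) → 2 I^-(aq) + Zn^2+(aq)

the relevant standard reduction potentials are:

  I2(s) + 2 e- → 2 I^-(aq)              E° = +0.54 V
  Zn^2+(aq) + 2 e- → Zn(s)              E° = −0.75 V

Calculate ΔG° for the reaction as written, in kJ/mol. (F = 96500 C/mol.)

In the reaction as written I2(s) is reduced, so the I₂/I⁻ couple is the cathode and Zn²⁺/Zn is the anode.
E°cell = +0.54 − (−0.75) = +1.29 V; balancing electrons gives n = 2.
ΔG° = −nFE°cell = −(2)(96500)(+1.29) J/mol = −249 kJ/mol.

−249 kJ/mol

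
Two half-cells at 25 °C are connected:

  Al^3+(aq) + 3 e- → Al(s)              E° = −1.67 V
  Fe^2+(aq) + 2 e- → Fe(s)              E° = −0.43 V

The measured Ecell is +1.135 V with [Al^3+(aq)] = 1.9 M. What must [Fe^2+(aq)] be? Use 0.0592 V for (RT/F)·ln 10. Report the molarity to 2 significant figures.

Fe²⁺/Fe is the cathode (higher E°); E°cell = −0.43 − (−1.67) = +1.24 V with n = 6.
From the Nernst equation, log Q = n(E° − E)/0.0592 = 6·(+1.24 − (+1.135))/0.0592 = 10.642.
Balancing electrons gives 3 Fe^2+(aq) + 2 Al(s) → 3 Fe(s) + 2 Al^3+(aq); thus Q = [Al^3+(aq)]^2 / [Fe^2+(aq)]^3.
Solving for the unknown gives log [Fe^2+(aq)] = −3.361, so [Fe^2+(aq)] ≈ 0.00044 M.

0.00044 M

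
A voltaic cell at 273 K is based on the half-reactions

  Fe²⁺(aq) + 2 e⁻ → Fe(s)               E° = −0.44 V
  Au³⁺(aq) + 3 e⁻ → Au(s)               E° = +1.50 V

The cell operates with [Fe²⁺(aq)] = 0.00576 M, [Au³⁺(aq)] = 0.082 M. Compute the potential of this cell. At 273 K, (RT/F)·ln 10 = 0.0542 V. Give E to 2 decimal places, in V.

The Au³⁺/Au couple has the more positive E°, so it is the cathode; Fe²⁺/Fe is the anode.
The standard potential is +1.50 − (−0.44) = +1.94 V and the balanced reaction transfers n = 6 electrons.
For the overall reaction 2 Au³⁺(aq) + 3 Fe(s) → 2 Au(s) + 3 Fe²⁺(aq), Q = [Fe²⁺(aq)]^3 / [Au³⁺(aq)]^2 = 2.84×10^−5, giving log Q = −4.546.
Applying E = E° − (RT ln10/nF)·log Q gives +1.94 − (0.0542/6)(−4.546) = +1.98 V.

+1.98 V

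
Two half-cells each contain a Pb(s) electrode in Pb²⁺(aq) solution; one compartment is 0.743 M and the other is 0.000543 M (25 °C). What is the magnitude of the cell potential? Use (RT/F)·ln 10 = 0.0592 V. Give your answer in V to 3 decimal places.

For a concentration cell E°cell = 0, since both electrodes use the same couple.
The compartment with the higher Pb²⁺(aq) concentration (0.743 M) acts as the cathode; ions are reduced there and produced at the dilute (0.000543 M) anode.
With n = 2, Ecell = −(0.0592/2)·log([dilute]/[conc]) = −(0.0592/2)·log(0.000543/0.743) = +0.093 V.

0.093 V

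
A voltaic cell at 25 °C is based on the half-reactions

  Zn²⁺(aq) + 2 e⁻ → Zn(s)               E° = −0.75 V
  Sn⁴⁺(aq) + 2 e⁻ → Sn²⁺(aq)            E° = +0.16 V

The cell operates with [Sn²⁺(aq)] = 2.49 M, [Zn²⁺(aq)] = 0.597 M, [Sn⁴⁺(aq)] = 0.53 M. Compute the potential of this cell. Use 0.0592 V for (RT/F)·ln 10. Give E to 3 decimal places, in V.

+0.897 V

The Sn⁴⁺/Sn²⁺ couple has the more positive E°, so it is the cathode; Zn²⁺/Zn is the anode.
E°cell = +0.16 − (−0.75) = +0.91 V, with n = 2 electrons transferred.
The balanced reaction is Sn⁴⁺(aq) + Zn(s) → Sn²⁺(aq) + Zn²⁺(aq), so Q = ([Sn²⁺(aq)]·[Zn²⁺(aq)]) / [Sn⁴⁺(aq)] = 2.8 and log Q = 0.448.
E = E° − (0.0592/n)·log Q = +0.91 − (0.0592/2)(0.448) = +0.897 V.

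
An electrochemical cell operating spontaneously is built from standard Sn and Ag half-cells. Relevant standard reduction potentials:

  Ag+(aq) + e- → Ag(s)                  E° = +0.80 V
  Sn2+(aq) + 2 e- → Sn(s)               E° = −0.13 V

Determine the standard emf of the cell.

Of the two couples in this cell, the one with the more positive reduction potential is reduced at the cathode: here that is Ag⁺/Ag (+0.80 V); Sn²⁺/Sn (−0.13 V) is the anode.
E°cell = E°(cathode) − E°(anode) = +0.80 − (−0.13) = +0.93 V.

+0.93 V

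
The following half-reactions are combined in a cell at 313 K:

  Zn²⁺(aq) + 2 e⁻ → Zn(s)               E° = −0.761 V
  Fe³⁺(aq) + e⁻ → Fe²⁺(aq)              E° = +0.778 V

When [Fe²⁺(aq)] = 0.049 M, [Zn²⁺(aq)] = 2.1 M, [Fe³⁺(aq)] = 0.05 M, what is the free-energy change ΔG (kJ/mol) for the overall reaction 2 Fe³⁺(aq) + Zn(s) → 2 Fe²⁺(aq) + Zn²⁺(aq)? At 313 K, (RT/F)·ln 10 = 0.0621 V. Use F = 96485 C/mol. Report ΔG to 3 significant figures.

The standard cell potential is +0.778 − (−0.761) = +1.539 V, with n = 2 electrons in the balanced equation.
Q = ([Fe²⁺(aq)]^2·[Zn²⁺(aq)]) / [Fe³⁺(aq)]^2 = 2.02, so log Q = 0.305 and E = +1.539 − (0.0621/2)(0.305) = +1.5295 V.
Finally ΔG = −nFE = −(2)(96485 C/mol)(+1.5295 V) = −295 kJ/mol.

−295 kJ/mol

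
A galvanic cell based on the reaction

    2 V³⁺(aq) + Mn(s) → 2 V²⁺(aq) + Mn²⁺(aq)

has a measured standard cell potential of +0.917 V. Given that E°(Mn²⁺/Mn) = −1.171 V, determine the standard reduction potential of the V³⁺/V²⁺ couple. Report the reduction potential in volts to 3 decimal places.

In the reaction as written the V³⁺/V²⁺ couple is reduced (cathode) and Mn²⁺/Mn is oxidized (anode), so E°cell = E°(V³⁺/V²⁺) − E°(Mn²⁺/Mn).
E°(V³⁺/V²⁺) = E°cell + E°(anode) = +0.917 + (−1.171) = −0.254 V.

−0.254 V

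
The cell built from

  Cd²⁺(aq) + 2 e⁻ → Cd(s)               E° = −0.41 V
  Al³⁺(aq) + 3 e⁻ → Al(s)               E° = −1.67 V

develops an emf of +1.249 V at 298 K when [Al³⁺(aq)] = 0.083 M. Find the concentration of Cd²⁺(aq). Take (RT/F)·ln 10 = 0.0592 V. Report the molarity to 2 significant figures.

With Cd²⁺/Cd at the cathode and Al³⁺/Al at the anode, E°cell = −0.41 − (−1.67) = +1.26 V (n = 6).
Since E = E° − (0.0592/n)·log Q, log Q = n(E° − E)/0.0592 = 1.115.
Balancing electrons gives 3 Cd²⁺(aq) + 2 Al(s) → 3 Cd(s) + 2 Al³⁺(aq); thus Q = [Al³⁺(aq)]^2 / [Cd²⁺(aq)]^3.
Solving for the unknown gives log [Cd²⁺(aq)] = −1.092, so [Cd²⁺(aq)] ≈ 0.081 M.

0.081 M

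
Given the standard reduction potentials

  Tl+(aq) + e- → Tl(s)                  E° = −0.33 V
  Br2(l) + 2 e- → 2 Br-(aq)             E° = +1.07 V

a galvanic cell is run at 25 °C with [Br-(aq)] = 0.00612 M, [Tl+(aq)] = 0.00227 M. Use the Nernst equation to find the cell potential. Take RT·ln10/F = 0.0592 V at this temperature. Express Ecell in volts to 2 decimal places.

Br₂/Br⁻ is reduced (cathode, E° = +1.07 V) and Tl⁺/Tl is oxidized (anode).
E°cell = E°cat − E°an = +1.07 − (−0.33) = +1.40 V; n = 2.
Balancing gives Br2(l) + 2 Tl(s) → 2 Br-(aq) + 2 Tl+(aq); hence Q = [Br-(aq)]^2·[Tl+(aq)]^2 = 1.93×10^−10 (log Q = −9.714).
E = E° − (0.0592/n)·log Q = +1.40 − (0.0592/2)(−9.714) = +1.69 V.

+1.69 V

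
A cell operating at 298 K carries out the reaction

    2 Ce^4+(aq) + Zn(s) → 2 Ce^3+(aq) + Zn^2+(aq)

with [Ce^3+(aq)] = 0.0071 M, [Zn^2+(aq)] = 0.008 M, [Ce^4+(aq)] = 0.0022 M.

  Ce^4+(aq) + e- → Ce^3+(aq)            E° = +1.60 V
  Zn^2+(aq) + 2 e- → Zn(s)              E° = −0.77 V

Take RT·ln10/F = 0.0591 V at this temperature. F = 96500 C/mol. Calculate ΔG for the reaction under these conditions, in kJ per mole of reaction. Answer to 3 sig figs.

The standard cell potential is +1.60 − (−0.77) = +2.37 V, with n = 2 electrons in the balanced equation.
Here Q = ([Ce^3+(aq)]^2·[Zn^2+(aq)]) / [Ce^4+(aq)]^2 = 0.0833 (log Q = −1.079), giving E = +2.37 − (0.0591/2)·(−1.079) = +2.4019 V.
ΔG = −nFE = −(2)(96500)(+2.4019) J/mol = −464 kJ/mol.

−464 kJ/mol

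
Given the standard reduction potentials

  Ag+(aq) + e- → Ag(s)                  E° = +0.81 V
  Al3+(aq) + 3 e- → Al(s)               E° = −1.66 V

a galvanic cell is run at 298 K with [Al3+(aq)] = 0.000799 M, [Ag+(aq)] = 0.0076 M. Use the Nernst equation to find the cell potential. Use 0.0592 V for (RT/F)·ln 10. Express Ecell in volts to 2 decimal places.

Ag⁺/Ag is reduced (cathode, E° = +0.81 V) and Al³⁺/Al is oxidized (anode).
The standard potential is +0.81 − (−1.66) = +2.47 V and the balanced reaction transfers n = 3 electrons.
Balancing gives 3 Ag+(aq) + Al(s) → 3 Ag(s) + Al3+(aq); hence Q = [Al3+(aq)] / [Ag+(aq)]^3 = 1.82×10^3 (log Q = 3.260).
By the Nernst equation, E = +2.47 − (0.0592/3)·(3.260) = +2.41 V.

+2.41 V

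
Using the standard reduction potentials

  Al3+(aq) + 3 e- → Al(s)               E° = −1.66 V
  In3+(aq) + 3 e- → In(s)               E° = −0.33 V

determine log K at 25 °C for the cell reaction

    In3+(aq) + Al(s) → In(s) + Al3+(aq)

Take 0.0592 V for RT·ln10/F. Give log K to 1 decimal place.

log K = 67.4

The In³⁺/In couple is reduced (cathode); E°cell = −0.33 − (−1.66) = +1.33 V with n = 3.
At equilibrium E = 0, so log K = nE°cell / 0.0592 = (3)(+1.33) / 0.0592 = 67.4.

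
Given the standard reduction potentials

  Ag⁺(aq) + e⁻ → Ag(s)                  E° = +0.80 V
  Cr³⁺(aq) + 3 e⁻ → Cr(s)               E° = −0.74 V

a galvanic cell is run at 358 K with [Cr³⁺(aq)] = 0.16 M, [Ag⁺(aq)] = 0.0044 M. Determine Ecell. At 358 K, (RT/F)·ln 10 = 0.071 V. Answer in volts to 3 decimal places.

Since E°(Ag⁺/Ag) > E°(Cr³⁺/Cr), Ag⁺/Ag serves as the cathode.
E°cell = +0.80 − (−0.74) = +1.54 V, with n = 3 electrons transferred.
Balancing gives 3 Ag⁺(aq) + Cr(s) → 3 Ag(s) + Cr³⁺(aq); hence Q = [Cr³⁺(aq)] / [Ag⁺(aq)]^3 = 1.88×10^6 (log Q = 6.274).
By the Nernst equation, E = +1.54 − (0.071/3)·(6.274) = +1.392 V.

+1.392 V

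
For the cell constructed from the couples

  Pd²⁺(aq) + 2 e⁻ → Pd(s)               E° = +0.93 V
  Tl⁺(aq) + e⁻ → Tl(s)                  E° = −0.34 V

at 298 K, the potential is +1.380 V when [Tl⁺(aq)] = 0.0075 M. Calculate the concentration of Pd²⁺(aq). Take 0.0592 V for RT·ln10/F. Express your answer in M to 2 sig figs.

0.29 M

The Pd²⁺/Pd couple has the larger reduction potential, so it is the cathode: E°cell = +0.93 − (−0.34) = +1.27 V and n = 2.
Rearranging E = E° − (0.0592/n)·log Q gives log Q = 2(+1.27 − (+1.380))/0.0592 = −3.716.
Balancing electrons gives Pd²⁺(aq) + 2 Tl(s) → Pd(s) + 2 Tl⁺(aq); thus Q = [Tl⁺(aq)]^2 / [Pd²⁺(aq)].
Isolating [Pd²⁺(aq)] in Q = 10^{−3.716} yields log [Pd²⁺(aq)] = −0.534, i.e. 0.29 M.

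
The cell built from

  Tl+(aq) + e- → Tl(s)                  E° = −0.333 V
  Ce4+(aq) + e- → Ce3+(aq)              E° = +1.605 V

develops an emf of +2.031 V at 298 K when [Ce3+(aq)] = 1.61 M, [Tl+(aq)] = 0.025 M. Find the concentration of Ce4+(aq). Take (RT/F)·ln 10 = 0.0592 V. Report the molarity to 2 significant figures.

The Ce⁴⁺/Ce³⁺ couple has the larger reduction potential, so it is the cathode: E°cell = +1.605 − (−0.333) = +1.938 V and n = 1.
From the Nernst equation, log Q = n(E° − E)/0.0592 = 1·(+1.938 − (+2.031))/0.0592 = −1.571.
Balancing electrons gives Ce4+(aq) + Tl(s) → Ce3+(aq) + Tl+(aq); thus Q = ([Ce3+(aq)]·[Tl+(aq)]) / [Ce4+(aq)].
Isolating [Ce4+(aq)] in Q = 10^{−1.571} yields log [Ce4+(aq)] = 0.176, i.e. 1.5 M.

1.5 M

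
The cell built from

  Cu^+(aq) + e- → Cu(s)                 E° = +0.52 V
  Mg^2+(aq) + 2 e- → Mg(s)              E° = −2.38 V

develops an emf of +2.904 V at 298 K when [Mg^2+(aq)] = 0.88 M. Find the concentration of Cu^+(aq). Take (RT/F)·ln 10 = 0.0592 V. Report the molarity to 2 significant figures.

1.1 M

With Cu⁺/Cu at the cathode and Mg²⁺/Mg at the anode, E°cell = +0.52 − (−2.38) = +2.90 V (n = 2).
Rearranging E = E° − (0.0592/n)·log Q gives log Q = 2(+2.90 − (+2.904))/0.0592 = −0.135.
For 2 Cu^+(aq) + Mg(s) → 2 Cu(s) + Mg^2+(aq), the reaction quotient is Q = [Mg^2+(aq)] / [Cu^+(aq)]^2.
Isolating [Cu^+(aq)] in Q = 10^{−0.135} yields log [Cu^+(aq)] = 0.040, i.e. 1.1 M.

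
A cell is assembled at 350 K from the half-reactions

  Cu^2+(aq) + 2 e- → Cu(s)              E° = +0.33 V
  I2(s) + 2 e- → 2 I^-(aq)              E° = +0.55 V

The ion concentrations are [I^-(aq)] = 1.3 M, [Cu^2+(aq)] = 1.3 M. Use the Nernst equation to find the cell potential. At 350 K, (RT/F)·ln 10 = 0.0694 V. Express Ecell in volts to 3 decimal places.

I₂/I⁻ is reduced (cathode, E° = +0.55 V) and Cu²⁺/Cu is oxidized (anode).
E°cell = +0.55 − (+0.33) = +0.22 V, with n = 2 electrons transferred.
Balancing gives I2(s) + Cu(s) → 2 I^-(aq) + Cu^2+(aq); hence Q = [I^-(aq)]^2·[Cu^2+(aq)] = 2.2 (log Q = 0.342).
Applying E = E° − (RT ln10/nF)·log Q gives +0.22 − (0.0694/2)(0.342) = +0.208 V.

+0.208 V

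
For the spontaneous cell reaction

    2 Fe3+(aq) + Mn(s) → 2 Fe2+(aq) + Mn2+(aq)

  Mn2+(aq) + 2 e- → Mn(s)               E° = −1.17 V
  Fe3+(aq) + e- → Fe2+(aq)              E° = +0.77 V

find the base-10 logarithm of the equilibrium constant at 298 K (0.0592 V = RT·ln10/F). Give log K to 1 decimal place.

The Fe³⁺/Fe²⁺ couple is reduced (cathode); E°cell = +0.77 − (−1.17) = +1.94 V with n = 2.
At equilibrium E = 0, so log K = nE°cell / 0.0592 = (2)(+1.94) / 0.0592 = 65.5.

log K = 65.5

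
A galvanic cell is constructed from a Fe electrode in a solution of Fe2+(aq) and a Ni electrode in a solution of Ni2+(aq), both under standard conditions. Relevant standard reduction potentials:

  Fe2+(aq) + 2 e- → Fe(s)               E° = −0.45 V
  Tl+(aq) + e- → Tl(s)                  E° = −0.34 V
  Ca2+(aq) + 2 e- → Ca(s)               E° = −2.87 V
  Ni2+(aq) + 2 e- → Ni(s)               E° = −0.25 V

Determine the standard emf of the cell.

+0.20 V

The Ni²⁺/Ni couple has the higher E°, so Ni ion is reduced (cathode) and Fe is oxidized (anode).
E°cell = E°(cathode) − E°(anode) = −0.25 − (−0.45) = +0.20 V.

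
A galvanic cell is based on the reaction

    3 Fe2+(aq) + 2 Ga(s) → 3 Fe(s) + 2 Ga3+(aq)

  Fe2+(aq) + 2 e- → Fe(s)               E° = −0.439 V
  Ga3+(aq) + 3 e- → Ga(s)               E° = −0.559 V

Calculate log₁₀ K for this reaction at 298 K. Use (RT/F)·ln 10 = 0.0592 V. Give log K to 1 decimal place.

The Fe²⁺/Fe couple is reduced (cathode); E°cell = −0.439 − (−0.559) = +0.120 V with n = 6.
At equilibrium E = 0, so log K = nE°cell / 0.0592 = (6)(+0.120) / 0.0592 = 12.2.

log K = 12.2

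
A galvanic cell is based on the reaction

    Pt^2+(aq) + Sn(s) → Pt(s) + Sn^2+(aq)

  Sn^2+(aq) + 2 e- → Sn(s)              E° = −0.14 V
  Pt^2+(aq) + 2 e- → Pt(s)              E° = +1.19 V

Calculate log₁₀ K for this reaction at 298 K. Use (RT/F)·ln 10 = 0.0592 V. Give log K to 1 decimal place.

log K = 44.9

The Pt²⁺/Pt couple is reduced (cathode); E°cell = +1.19 − (−0.14) = +1.33 V with n = 2.
At equilibrium E = 0, so log K = nE°cell / 0.0592 = (2)(+1.33) / 0.0592 = 44.9.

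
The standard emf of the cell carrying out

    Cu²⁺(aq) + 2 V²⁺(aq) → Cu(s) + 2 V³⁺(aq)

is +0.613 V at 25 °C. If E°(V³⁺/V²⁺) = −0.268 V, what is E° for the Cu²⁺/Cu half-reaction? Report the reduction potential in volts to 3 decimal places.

+0.345 V

In the reaction as written the Cu²⁺/Cu couple is reduced (cathode) and V³⁺/V²⁺ is oxidized (anode), so E°cell = E°(Cu²⁺/Cu) − E°(V³⁺/V²⁺).
E°(Cu²⁺/Cu) = E°cell + E°(anode) = +0.613 + (−0.268) = +0.345 V.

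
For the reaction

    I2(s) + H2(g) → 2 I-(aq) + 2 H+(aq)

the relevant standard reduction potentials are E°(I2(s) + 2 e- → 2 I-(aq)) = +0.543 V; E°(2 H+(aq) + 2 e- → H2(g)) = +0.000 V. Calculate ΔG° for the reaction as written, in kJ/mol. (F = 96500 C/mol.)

−105 kJ/mol

In the reaction as written I2(s) is reduced, so the I₂/I⁻ couple is the cathode and 2H⁺/H₂ is the anode.
E°cell = +0.543 − (+0.000) = +0.543 V; balancing electrons gives n = 2.
ΔG° = −nFE°cell = −(2)(96500)(+0.543) J/mol = −105 kJ/mol.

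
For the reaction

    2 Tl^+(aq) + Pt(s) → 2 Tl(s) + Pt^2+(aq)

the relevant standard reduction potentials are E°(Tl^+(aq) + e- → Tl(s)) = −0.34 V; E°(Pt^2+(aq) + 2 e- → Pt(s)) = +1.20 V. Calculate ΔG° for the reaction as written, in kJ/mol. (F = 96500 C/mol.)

In the reaction as written Tl^+(aq) is reduced, so the Tl⁺/Tl couple is the cathode and Pt²⁺/Pt is the anode.
E°cell = −0.34 − (+1.20) = −1.54 V; balancing electrons gives n = 2.
ΔG° = −nFE°cell = −(2)(96500)(−1.54) J/mol = +297 kJ/mol.

+297 kJ/mol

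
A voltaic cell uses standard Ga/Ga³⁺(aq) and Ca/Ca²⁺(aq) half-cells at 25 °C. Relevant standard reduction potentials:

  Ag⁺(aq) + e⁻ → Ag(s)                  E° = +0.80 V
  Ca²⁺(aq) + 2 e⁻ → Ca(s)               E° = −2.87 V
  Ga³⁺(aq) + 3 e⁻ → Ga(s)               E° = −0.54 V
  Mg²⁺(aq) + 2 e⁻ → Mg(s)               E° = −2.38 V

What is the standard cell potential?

Of the two couples in this cell, the one with the more positive reduction potential is reduced at the cathode: here that is Ga³⁺/Ga (−0.54 V); Ca²⁺/Ca (−2.87 V) is the anode.
E°cell = E°(cathode) − E°(anode) = −0.54 − (−2.87) = +2.33 V.

+2.33 V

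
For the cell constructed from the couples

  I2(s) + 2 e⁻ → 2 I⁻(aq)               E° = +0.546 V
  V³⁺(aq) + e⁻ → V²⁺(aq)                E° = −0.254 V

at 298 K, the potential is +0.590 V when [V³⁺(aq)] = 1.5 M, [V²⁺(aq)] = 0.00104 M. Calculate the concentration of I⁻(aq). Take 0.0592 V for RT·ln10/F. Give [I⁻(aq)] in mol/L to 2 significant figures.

With I₂/I⁻ at the cathode and V³⁺/V²⁺ at the anode, E°cell = +0.546 − (−0.254) = +0.800 V (n = 2).
From the Nernst equation, log Q = n(E° − E)/0.0592 = 2·(+0.800 − (+0.590))/0.0592 = 7.095.
The balanced reaction is I2(s) + 2 V²⁺(aq) → 2 I⁻(aq) + 2 V³⁺(aq), so Q = ([I⁻(aq)]^2·[V³⁺(aq)]^2) / [V²⁺(aq)]^2.
Substituting the known concentrations and solving, log [I⁻(aq)] = 0.388 and [I⁻(aq)] = 2.4 M.

2.4 M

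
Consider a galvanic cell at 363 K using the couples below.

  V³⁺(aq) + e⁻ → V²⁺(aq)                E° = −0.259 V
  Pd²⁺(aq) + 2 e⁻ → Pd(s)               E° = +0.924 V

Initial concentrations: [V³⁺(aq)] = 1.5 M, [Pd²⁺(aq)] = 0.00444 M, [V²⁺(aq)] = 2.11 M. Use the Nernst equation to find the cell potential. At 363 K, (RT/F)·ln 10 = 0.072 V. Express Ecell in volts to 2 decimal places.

The Pd²⁺/Pd couple has the more positive E°, so it is the cathode; V³⁺/V²⁺ is the anode.
The standard potential is +0.924 − (−0.259) = +1.183 V and the balanced reaction transfers n = 2 electrons.
Balancing gives Pd²⁺(aq) + 2 V²⁺(aq) → Pd(s) + 2 V³⁺(aq); hence Q = [V³⁺(aq)]^2 / ([Pd²⁺(aq)]·[V²⁺(aq)]^2) = 114 (log Q = 2.056).
By the Nernst equation, E = +1.183 − (0.072/2)·(2.056) = +1.11 V.

+1.11 V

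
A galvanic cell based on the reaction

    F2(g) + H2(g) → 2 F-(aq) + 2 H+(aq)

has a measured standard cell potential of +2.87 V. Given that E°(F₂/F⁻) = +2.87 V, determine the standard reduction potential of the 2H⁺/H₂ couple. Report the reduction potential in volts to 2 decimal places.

In the reaction as written the F₂/F⁻ couple is reduced (cathode) and 2H⁺/H₂ is oxidized (anode), so E°cell = E°(F₂/F⁻) − E°(2H⁺/H₂).
E°(2H⁺/H₂) = E°(cathode) − E°cell = +2.87 − (+2.87) = +0.00 V.

+0.00 V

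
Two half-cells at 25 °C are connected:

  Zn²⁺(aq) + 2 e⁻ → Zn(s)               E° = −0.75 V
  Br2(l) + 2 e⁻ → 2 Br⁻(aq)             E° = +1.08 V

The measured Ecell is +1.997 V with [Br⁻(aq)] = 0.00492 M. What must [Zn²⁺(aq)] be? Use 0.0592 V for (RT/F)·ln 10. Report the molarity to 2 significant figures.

With Br₂/Br⁻ at the cathode and Zn²⁺/Zn at the anode, E°cell = +1.08 − (−0.75) = +1.83 V (n = 2).
Rearranging E = E° − (0.0592/n)·log Q gives log Q = 2(+1.83 − (+1.997))/0.0592 = −5.642.
Balancing electrons gives Br2(l) + Zn(s) → 2 Br⁻(aq) + Zn²⁺(aq); thus Q = [Br⁻(aq)]^2·[Zn²⁺(aq)].
Solving for the unknown gives log [Zn²⁺(aq)] = −1.026, so [Zn²⁺(aq)] ≈ 0.094 M.

0.094 M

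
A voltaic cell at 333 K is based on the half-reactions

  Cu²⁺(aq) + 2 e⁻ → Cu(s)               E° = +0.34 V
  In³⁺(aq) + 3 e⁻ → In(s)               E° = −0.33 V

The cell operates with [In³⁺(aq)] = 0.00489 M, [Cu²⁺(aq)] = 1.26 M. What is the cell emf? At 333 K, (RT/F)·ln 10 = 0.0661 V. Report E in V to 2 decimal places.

+0.72 V

Cu²⁺/Cu is reduced (cathode, E° = +0.34 V) and In³⁺/In is oxidized (anode).
The standard potential is +0.34 − (−0.33) = +0.67 V and the balanced reaction transfers n = 6 electrons.
For the overall reaction 3 Cu²⁺(aq) + 2 In(s) → 3 Cu(s) + 2 In³⁺(aq), Q = [In³⁺(aq)]^2 / [Cu²⁺(aq)]^3 = 1.2×10^−5, giving log Q = −4.922.
By the Nernst equation, E = +0.67 − (0.0661/6)·(−4.922) = +0.72 V.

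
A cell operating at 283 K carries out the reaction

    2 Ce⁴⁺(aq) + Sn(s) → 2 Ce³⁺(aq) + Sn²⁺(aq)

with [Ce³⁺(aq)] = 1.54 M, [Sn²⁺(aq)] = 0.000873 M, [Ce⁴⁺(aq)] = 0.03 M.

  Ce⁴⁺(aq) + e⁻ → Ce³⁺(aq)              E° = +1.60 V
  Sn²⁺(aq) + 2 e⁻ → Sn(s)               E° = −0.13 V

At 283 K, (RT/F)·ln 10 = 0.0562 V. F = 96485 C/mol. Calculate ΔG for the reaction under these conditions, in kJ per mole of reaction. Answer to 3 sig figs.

−332 kJ/mol

With Ce⁴⁺/Ce³⁺ reduced at the cathode, E°cell = +1.60 − (−0.13) = +1.73 V and n = 2.
Here Q = ([Ce³⁺(aq)]^2·[Sn²⁺(aq)]) / [Ce⁴⁺(aq)]^2 = 2.3 (log Q = 0.362), giving E = +1.73 − (0.0562/2)·(0.362) = +1.7198 V.
Then ΔG = −nFE = −2 × 96485 × +1.7198 J/mol = −332 kJ/mol.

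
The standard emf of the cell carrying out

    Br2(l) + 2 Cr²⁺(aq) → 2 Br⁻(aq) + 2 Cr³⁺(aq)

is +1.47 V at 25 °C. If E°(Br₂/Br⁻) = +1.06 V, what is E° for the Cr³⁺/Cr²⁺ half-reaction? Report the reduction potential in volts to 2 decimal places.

In the reaction as written the Br₂/Br⁻ couple is reduced (cathode) and Cr³⁺/Cr²⁺ is oxidized (anode), so E°cell = E°(Br₂/Br⁻) − E°(Cr³⁺/Cr²⁺).
E°(Cr³⁺/Cr²⁺) = E°(cathode) − E°cell = +1.06 − (+1.47) = −0.41 V.

−0.41 V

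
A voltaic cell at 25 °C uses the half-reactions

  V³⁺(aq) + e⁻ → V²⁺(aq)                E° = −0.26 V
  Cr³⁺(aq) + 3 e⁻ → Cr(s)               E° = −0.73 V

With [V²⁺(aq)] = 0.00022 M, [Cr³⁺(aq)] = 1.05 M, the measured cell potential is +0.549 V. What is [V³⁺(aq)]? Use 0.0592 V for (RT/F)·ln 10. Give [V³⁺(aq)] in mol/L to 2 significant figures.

V³⁺/V²⁺ is the cathode (higher E°); E°cell = −0.26 − (−0.73) = +0.47 V with n = 3.
Rearranging E = E° − (0.0592/n)·log Q gives log Q = 3(+0.47 − (+0.549))/0.0592 = −4.003.
Balancing electrons gives 3 V³⁺(aq) + Cr(s) → 3 V²⁺(aq) + Cr³⁺(aq); thus Q = ([V²⁺(aq)]^3·[Cr³⁺(aq)]) / [V³⁺(aq)]^3.
Isolating [V³⁺(aq)] in Q = 10^{−4.003} yields log [V³⁺(aq)] = −2.316, i.e. 0.0048 M.

0.0048 M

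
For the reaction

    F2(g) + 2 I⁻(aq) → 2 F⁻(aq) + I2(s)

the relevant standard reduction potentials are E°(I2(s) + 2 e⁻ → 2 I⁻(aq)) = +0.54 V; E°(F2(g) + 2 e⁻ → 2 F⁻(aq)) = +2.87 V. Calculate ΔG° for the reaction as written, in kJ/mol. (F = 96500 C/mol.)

In the reaction as written F2(g) is reduced, so the F₂/F⁻ couple is the cathode and I₂/I⁻ is the anode.
E°cell = +2.87 − (+0.54) = +2.33 V; balancing electrons gives n = 2.
ΔG° = −nFE°cell = −(2)(96500)(+2.33) J/mol = −450 kJ/mol.

−450 kJ/mol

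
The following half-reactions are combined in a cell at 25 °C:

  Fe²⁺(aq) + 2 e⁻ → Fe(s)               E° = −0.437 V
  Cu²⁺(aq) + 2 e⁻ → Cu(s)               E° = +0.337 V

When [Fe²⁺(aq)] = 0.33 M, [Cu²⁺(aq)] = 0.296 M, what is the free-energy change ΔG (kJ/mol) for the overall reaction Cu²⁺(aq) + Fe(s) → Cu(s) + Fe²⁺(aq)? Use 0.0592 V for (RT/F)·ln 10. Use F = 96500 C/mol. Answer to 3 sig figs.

−149 kJ/mol

With Cu²⁺/Cu reduced at the cathode, E°cell = +0.337 − (−0.437) = +0.774 V and n = 2.
Here Q = [Fe²⁺(aq)] / [Cu²⁺(aq)] = 1.11 (log Q = 0.047), giving E = +0.774 − (0.0592/2)·(0.047) = +0.7726 V.
ΔG = −nFE = −(2)(96500)(+0.7726) J/mol = −149 kJ/mol.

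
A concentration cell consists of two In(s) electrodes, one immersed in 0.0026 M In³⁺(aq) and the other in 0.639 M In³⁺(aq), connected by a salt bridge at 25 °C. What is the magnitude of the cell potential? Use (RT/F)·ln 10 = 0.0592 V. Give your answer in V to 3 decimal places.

For a concentration cell E°cell = 0, since both electrodes use the same couple.
The compartment with the higher In³⁺(aq) concentration (0.639 M) acts as the cathode; ions are reduced there and produced at the dilute (0.0026 M) anode.
With n = 3, Ecell = −(0.0592/3)·log([dilute]/[conc]) = −(0.0592/3)·log(0.0026/0.639) = +0.047 V.

0.047 V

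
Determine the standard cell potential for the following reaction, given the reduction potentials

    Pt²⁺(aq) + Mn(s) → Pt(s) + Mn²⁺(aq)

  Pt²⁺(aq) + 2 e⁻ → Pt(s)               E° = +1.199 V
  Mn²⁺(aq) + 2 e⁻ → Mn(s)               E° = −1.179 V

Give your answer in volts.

In the reaction as written, Pt²⁺(aq) is reduced (cathode) and Mn²⁺(aq) is produced by oxidation at the anode.
E°cell = E°(cathode) − E°(anode) = +1.199 − (−1.179) = +2.378 V.
The positive value indicates the reaction is spontaneous as written.

+2.378 V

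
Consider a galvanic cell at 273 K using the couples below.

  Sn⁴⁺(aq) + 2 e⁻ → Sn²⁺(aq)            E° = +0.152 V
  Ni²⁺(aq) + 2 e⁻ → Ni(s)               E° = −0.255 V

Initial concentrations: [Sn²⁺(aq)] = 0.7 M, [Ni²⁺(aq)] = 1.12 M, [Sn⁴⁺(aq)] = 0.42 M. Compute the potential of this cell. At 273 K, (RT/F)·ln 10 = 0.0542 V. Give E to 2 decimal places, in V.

+0.40 V

The Sn⁴⁺/Sn²⁺ couple has the more positive E°, so it is the cathode; Ni²⁺/Ni is the anode.
E°cell = E°cat − E°an = +0.152 − (−0.255) = +0.407 V; n = 2.
For the overall reaction Sn⁴⁺(aq) + Ni(s) → Sn²⁺(aq) + Ni²⁺(aq), Q = ([Sn²⁺(aq)]·[Ni²⁺(aq)]) / [Sn⁴⁺(aq)] = 1.87, giving log Q = 0.271.
E = E° − (0.0542/n)·log Q = +0.407 − (0.0542/2)(0.271) = +0.40 V.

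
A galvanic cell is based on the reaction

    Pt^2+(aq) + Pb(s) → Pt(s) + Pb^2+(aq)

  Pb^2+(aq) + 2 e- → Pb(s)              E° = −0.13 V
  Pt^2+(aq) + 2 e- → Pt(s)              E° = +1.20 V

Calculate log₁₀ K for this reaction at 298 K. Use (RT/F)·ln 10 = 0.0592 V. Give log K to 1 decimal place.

log K = 44.9

The Pt²⁺/Pt couple is reduced (cathode); E°cell = +1.20 − (−0.13) = +1.33 V with n = 2.
At equilibrium E = 0, so log K = nE°cell / 0.0592 = (2)(+1.33) / 0.0592 = 44.9.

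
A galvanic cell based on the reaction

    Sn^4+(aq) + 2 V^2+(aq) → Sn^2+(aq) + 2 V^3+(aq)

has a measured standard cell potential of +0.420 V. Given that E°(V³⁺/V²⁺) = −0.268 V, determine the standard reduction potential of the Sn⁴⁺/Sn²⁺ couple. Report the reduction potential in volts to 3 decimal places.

In the reaction as written the Sn⁴⁺/Sn²⁺ couple is reduced (cathode) and V³⁺/V²⁺ is oxidized (anode), so E°cell = E°(Sn⁴⁺/Sn²⁺) − E°(V³⁺/V²⁺).
E°(Sn⁴⁺/Sn²⁺) = E°cell + E°(anode) = +0.420 + (−0.268) = +0.152 V.

+0.152 V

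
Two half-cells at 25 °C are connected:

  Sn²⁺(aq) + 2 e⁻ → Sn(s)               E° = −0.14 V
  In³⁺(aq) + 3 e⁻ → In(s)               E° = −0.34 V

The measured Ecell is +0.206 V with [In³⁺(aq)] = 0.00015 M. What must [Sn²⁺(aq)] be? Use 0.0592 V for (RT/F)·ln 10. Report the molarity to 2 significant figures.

With Sn²⁺/Sn at the cathode and In³⁺/In at the anode, E°cell = −0.14 − (−0.34) = +0.20 V (n = 6).
Rearranging E = E° − (0.0592/n)·log Q gives log Q = 6(+0.20 − (+0.206))/0.0592 = −0.608.
The balanced reaction is 3 Sn²⁺(aq) + 2 In(s) → 3 Sn(s) + 2 In³⁺(aq), so Q = [In³⁺(aq)]^2 / [Sn²⁺(aq)]^3.
Solving for the unknown gives log [Sn²⁺(aq)] = −2.347, so [Sn²⁺(aq)] ≈ 0.0045 M.

0.0045 M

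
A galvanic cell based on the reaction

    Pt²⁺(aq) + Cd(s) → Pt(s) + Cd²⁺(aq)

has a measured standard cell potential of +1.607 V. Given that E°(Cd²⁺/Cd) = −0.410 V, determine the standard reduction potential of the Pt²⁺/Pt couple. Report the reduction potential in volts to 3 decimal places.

+1.197 V

In the reaction as written the Pt²⁺/Pt couple is reduced (cathode) and Cd²⁺/Cd is oxidized (anode), so E°cell = E°(Pt²⁺/Pt) − E°(Cd²⁺/Cd).
E°(Pt²⁺/Pt) = E°cell + E°(anode) = +1.607 + (−0.410) = +1.197 V.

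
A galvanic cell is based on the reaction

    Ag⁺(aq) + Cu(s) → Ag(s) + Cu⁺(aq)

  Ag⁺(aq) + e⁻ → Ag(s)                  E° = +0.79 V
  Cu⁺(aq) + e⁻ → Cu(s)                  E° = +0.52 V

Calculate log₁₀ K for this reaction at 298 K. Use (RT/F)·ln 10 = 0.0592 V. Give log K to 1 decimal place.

The Ag⁺/Ag couple is reduced (cathode); E°cell = +0.79 − (+0.52) = +0.27 V with n = 1.
At equilibrium E = 0, so log K = nE°cell / 0.0592 = (1)(+0.27) / 0.0592 = 4.6.

log K = 4.6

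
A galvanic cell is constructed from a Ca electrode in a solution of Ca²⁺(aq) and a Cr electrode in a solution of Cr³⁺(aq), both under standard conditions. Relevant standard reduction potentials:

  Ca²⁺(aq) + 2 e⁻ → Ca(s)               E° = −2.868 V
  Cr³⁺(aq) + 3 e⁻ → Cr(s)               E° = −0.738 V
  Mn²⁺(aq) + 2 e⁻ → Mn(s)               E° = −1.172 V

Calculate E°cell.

+2.130 V

The Cr³⁺/Cr couple has the higher E°, so Cr ion is reduced (cathode) and Ca is oxidized (anode).
E°cell = E°(cathode) − E°(anode) = −0.738 − (−2.868) = +2.130 V.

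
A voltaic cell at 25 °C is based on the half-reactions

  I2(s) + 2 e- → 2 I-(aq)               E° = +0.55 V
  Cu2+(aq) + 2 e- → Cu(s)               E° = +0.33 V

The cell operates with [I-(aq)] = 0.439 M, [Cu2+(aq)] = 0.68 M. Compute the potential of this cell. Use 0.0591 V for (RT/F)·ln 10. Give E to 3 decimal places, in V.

Since E°(I₂/I⁻) > E°(Cu²⁺/Cu), I₂/I⁻ serves as the cathode.
E°cell = E°cat − E°an = +0.55 − (+0.33) = +0.22 V; n = 2.
For the overall reaction I2(s) + Cu(s) → 2 I-(aq) + Cu2+(aq), Q = [I-(aq)]^2·[Cu2+(aq)] = 0.131, giving log Q = −0.883.
Applying E = E° − (RT ln10/nF)·log Q gives +0.22 − (0.0591/2)(−0.883) = +0.246 V.

+0.246 V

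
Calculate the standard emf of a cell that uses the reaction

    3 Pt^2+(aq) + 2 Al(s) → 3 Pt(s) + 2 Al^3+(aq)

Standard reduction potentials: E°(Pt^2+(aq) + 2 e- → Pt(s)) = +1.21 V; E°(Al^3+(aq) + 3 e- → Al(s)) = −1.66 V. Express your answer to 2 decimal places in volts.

+2.87 V

Pt^2+(aq) gains electrons, so the Pt²⁺/Pt couple is the cathode; the Al³⁺/Al couple is the anode.
E°cell = E°(cathode) − E°(anode) = +1.21 − (−1.66) = +2.87 V.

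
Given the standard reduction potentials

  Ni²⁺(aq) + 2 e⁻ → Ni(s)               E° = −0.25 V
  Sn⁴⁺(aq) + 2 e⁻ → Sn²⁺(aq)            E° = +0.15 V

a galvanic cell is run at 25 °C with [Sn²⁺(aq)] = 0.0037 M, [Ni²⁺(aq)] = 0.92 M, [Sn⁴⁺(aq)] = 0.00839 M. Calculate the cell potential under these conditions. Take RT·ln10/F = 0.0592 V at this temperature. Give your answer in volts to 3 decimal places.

+0.412 V

Sn⁴⁺/Sn²⁺ is reduced (cathode, E° = +0.15 V) and Ni²⁺/Ni is oxidized (anode).
E°cell = +0.15 − (−0.25) = +0.40 V, with n = 2 electrons transferred.
For the overall reaction Sn⁴⁺(aq) + Ni(s) → Sn²⁺(aq) + Ni²⁺(aq), Q = ([Sn²⁺(aq)]·[Ni²⁺(aq)]) / [Sn⁴⁺(aq)] = 0.406, giving log Q = −0.392.
By the Nernst equation, E = +0.40 − (0.0592/2)·(−0.392) = +0.412 V.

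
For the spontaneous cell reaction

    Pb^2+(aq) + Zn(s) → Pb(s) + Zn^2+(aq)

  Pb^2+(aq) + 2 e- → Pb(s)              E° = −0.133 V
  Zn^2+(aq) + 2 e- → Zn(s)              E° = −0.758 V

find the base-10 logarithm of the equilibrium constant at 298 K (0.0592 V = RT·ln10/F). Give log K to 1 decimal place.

The Pb²⁺/Pb couple is reduced (cathode); E°cell = −0.133 − (−0.758) = +0.625 V with n = 2.
At equilibrium E = 0, so log K = nE°cell / 0.0592 = (2)(+0.625) / 0.0592 = 21.1.

log K = 21.1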